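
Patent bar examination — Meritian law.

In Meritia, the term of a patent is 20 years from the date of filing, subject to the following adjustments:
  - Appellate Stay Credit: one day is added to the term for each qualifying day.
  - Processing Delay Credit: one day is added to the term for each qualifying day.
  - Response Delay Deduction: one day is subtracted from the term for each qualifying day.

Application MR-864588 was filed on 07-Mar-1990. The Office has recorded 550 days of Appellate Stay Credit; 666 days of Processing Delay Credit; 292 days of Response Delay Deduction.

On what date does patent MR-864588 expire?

Base term: filing date + 20 years → 7 March 2010.
Appellate Stay Credit: +550 days → 8 September 2011.
Processing Delay Credit: +666 days → 5 July 2013.
Response Delay Deduction: −292 days → 16 September 2012.

September 16, 2012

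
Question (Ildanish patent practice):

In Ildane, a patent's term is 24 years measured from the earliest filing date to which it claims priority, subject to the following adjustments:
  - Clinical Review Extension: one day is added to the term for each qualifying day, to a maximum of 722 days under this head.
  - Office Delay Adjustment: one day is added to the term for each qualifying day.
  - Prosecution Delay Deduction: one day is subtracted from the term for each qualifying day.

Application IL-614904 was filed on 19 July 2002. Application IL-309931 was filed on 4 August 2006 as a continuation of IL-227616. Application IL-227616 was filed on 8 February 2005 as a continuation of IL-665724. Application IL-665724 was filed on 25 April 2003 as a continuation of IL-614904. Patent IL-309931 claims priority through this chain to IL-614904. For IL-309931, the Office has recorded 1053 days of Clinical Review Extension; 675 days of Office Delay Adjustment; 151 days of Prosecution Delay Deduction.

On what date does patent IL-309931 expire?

Earliest priority filing: 19 July 2002.
Base term: 19 July 2002 + 24 years → 19 July 2026.
Clinical Review Extension: 1053 days claimed exceeds the 722-day cap, so +722 days → 10 July 2028.
Office Delay Adjustment: +675 days → 16 May 2030.
Prosecution Delay Deduction: −151 days → 16 December 2029.

2029-12-16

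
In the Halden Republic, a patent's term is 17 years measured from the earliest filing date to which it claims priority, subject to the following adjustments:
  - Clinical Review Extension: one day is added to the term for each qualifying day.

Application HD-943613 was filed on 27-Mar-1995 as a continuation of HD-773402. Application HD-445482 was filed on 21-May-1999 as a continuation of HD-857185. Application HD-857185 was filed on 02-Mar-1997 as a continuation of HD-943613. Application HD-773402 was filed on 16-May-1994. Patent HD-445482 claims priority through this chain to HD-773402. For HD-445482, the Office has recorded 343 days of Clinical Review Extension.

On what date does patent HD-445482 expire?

Earliest priority filing: 16 May 1994.
Base term: 16 May 1994 + 17 years → 16 May 2011.
Clinical Review Extension: +343 days → 23 April 2012.

2012-04-23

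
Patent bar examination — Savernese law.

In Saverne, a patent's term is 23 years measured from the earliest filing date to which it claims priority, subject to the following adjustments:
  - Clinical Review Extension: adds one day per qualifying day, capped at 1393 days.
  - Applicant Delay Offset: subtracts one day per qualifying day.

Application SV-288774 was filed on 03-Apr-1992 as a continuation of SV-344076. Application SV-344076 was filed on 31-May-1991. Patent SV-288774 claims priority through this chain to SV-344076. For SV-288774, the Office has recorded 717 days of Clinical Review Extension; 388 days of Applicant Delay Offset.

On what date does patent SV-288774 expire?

Earliest priority filing: 31 May 1991.
Base term: 31 May 1991 + 23 years → 31 May 2014.
Clinical Review Extension: 717 days (within the 1393-day cap) → +717 days → 17 May 2016.
Applicant Delay Offset: −388 days → 25 April 2015.

2015-04-25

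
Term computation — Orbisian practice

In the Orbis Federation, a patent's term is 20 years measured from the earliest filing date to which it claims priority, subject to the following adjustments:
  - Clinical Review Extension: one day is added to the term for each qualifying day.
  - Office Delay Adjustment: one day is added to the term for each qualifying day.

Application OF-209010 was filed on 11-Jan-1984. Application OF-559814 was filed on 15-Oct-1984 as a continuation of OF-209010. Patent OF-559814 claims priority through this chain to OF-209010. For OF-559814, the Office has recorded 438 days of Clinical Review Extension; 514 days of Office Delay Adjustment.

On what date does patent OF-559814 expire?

Earliest priority filing: 11 January 1984.
Base term: 11 January 1984 + 20 years → 11 January 2004.
Clinical Review Extension: +438 days → 24 March 2005.
Office Delay Adjustment: +514 days → 20 August 2006.

August 20, 2006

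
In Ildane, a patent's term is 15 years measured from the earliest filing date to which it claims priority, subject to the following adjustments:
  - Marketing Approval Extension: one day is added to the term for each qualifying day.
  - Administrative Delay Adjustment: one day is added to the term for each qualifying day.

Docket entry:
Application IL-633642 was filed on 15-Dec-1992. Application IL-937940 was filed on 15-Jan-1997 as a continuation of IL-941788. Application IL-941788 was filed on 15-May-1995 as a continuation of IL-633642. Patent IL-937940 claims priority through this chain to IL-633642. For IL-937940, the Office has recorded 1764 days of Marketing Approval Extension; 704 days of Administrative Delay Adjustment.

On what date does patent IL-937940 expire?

September 17, 2014

Earliest priority filing: 15 December 1992.
Base term: 15 December 1992 + 15 years → 15 December 2007.
Marketing Approval Extension: +1764 days → 13 October 2012.
Administrative Delay Adjustment: +704 days → 17 September 2014.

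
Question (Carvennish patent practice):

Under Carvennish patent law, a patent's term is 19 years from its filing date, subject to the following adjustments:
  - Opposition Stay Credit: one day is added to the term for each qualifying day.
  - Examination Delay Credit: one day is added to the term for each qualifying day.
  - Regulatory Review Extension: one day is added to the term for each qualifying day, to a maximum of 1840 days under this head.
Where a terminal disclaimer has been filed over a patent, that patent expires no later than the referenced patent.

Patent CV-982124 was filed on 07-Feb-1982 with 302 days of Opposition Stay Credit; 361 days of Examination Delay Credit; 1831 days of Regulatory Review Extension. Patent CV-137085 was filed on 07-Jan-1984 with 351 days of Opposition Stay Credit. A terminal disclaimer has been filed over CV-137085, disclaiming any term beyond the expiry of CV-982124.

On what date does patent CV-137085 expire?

Natural term of CV-137085:
  Base: filing + 19 years → 7 January 2003.
  Opposition Stay Credit: +351 days → 24 December 2003.
Expiry of referenced patent CV-982124:
  Base: filing + 19 years → 7 February 2001.
  Opposition Stay Credit: +302 days → 6 December 2001.
  Examination Delay Credit: +361 days → 2 December 2002.
  Regulatory Review Extension: 1831 days (within the 1840-day cap) → +1831 days → 7 December 2007.
Terminal disclaimer: CV-137085 expires on the earlier of 24 December 2003 and 7 December 2007.

December 24, 2003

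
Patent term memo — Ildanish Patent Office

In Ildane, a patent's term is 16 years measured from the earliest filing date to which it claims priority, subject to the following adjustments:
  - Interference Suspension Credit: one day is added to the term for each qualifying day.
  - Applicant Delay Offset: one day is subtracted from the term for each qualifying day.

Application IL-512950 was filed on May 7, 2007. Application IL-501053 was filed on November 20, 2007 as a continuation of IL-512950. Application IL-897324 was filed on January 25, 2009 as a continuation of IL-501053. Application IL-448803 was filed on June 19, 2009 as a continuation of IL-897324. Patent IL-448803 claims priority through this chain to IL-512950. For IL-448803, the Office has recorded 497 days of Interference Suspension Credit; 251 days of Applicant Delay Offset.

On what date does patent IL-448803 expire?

January 8, 2024

Earliest priority filing: 7 May 2007.
Base term: 7 May 2007 + 16 years → 7 May 2023.
Interference Suspension Credit: +497 days → 15 September 2024.
Applicant Delay Offset: −251 days → 8 January 2024.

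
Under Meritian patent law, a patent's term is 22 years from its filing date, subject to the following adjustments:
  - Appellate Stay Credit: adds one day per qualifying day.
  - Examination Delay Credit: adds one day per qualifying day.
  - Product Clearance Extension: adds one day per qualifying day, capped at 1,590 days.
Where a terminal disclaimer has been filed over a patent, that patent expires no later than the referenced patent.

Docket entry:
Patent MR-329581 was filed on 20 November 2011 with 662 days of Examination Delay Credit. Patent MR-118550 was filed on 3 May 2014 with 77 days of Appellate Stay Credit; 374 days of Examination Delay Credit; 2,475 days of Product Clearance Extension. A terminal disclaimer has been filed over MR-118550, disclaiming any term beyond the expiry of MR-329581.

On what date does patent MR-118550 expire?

Natural term of MR-118550:
  Base: filing + 22 years → 3 May 2036.
  Appellate Stay Credit: +77 days → 19 July 2036.
  Examination Delay Credit: +374 days → 28 July 2037.
  Product Clearance Extension: 2475 days claimed exceeds the 1590-day cap, so +1590 days → 4 December 2041.
Expiry of referenced patent MR-329581:
  Base: filing + 22 years → 20 November 2033.
  Examination Delay Credit: +662 days → 13 September 2035.
Terminal disclaimer: MR-118550 expires on the earlier of 4 December 2041 and 13 September 2035.

September 13, 2035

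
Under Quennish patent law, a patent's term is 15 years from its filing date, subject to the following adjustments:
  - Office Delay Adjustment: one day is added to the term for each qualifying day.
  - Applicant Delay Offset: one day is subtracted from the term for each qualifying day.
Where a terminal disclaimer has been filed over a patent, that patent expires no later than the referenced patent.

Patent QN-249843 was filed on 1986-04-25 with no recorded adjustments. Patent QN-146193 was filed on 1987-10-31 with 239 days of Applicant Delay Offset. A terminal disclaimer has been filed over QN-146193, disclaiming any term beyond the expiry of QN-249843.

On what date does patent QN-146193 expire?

April 25, 2001

Natural term of QN-146193:
  Base: filing + 15 years → 31 October 2002.
  Applicant Delay Offset: −239 days → 6 March 2002.
Expiry of referenced patent QN-249843:
  Base: filing + 15 years → 25 April 2001.
Terminal disclaimer: QN-146193 expires on the earlier of 6 March 2002 and 25 April 2001.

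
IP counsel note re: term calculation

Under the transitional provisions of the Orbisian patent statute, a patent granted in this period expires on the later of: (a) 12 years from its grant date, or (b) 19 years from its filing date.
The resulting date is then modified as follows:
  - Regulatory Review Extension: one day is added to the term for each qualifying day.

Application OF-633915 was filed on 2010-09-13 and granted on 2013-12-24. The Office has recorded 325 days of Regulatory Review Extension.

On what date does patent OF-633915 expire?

2030-08-04

(a) grant + 12 years → 24 December 2025.
(b) filing + 19 years → 13 September 2029.
Later of the two: 13 September 2029.
Regulatory Review Extension: +325 days → 4 August 2030.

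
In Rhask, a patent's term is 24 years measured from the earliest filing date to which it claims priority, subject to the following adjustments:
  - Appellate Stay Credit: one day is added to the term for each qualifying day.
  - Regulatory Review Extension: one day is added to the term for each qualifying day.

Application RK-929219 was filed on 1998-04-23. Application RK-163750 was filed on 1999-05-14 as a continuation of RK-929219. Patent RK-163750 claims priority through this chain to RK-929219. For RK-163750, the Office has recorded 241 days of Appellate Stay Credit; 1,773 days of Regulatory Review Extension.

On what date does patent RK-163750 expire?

Earliest priority filing: 23 April 1998.
Base term: 23 April 1998 + 24 years → 23 April 2022.
Appellate Stay Credit: +241 days → 20 December 2022.
Regulatory Review Extension: +1773 days → 28 October 2027.

2027-10-28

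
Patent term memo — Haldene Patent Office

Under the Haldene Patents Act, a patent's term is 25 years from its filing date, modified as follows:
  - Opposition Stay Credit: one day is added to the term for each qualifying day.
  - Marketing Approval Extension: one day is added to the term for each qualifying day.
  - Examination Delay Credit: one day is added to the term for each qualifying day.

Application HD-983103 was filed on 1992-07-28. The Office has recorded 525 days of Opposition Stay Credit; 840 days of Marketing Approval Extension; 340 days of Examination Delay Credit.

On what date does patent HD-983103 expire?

Base term: filing date + 25 years → 28 July 2017.
Opposition Stay Credit: +525 days → 4 January 2019.
Marketing Approval Extension: +840 days → 23 April 2021.
Examination Delay Credit: +340 days → 29 March 2022.

March 29, 2022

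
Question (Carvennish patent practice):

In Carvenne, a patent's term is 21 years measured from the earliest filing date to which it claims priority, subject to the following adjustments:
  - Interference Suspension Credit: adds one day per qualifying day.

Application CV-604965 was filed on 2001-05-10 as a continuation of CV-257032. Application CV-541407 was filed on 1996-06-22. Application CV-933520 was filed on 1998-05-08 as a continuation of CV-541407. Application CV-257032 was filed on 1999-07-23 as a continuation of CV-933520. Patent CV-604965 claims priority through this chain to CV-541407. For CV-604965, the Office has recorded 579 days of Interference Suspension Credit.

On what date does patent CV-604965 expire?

January 22, 2019

Earliest priority filing: 22 June 1996.
Base term: 22 June 1996 + 21 years → 22 June 2017.
Interference Suspension Credit: +579 days → 22 January 2019.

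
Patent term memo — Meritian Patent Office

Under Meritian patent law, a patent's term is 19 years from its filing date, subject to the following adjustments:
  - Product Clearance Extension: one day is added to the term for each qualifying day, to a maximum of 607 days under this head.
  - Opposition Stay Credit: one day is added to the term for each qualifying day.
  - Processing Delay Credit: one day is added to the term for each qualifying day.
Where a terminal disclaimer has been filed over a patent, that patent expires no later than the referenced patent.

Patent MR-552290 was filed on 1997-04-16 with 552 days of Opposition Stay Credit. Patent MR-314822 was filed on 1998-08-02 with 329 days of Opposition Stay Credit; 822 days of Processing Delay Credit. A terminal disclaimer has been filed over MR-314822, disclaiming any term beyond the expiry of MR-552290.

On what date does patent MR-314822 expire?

Natural term of MR-314822:
  Base: filing + 19 years → 2 August 2017.
  Opposition Stay Credit: +329 days → 27 June 2018.
  Processing Delay Credit: +822 days → 26 September 2020.
Expiry of referenced patent MR-552290:
  Base: filing + 19 years → 16 April 2016.
  Opposition Stay Credit: +552 days → 20 October 2017.
Terminal disclaimer: MR-314822 expires on the earlier of 26 September 2020 and 20 October 2017.

October 20, 2017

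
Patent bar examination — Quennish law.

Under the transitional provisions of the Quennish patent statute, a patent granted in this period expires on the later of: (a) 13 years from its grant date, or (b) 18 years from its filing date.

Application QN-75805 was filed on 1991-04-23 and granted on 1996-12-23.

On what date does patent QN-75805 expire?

2009-12-23

(a) grant + 13 years → 23 December 2009.
(b) filing + 18 years → 23 April 2009.
Later of the two: 23 December 2009.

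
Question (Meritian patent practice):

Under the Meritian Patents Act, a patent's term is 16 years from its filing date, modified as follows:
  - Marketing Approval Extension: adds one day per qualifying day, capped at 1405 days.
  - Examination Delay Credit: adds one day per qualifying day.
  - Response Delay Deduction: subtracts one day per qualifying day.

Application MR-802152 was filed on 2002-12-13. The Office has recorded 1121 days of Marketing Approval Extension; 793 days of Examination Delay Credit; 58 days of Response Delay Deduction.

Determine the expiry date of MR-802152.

Base term: filing date + 16 years → 13 December 2018.
Marketing Approval Extension: 1121 days (within the 1405-day cap) → +1121 days → 7 January 2022.
Examination Delay Credit: +793 days → 10 March 2024.
Response Delay Deduction: −58 days → 12 January 2024.

January 12, 2024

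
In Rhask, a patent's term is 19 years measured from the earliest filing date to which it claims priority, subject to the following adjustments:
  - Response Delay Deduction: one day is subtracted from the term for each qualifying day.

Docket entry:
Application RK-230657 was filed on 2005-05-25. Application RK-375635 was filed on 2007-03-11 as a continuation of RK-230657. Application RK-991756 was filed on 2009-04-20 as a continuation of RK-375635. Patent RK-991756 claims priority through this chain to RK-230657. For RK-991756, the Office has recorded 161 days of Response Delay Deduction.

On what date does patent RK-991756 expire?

Earliest priority filing: 25 May 2005.
Base term: 25 May 2005 + 19 years → 25 May 2024.
Response Delay Deduction: −161 days → 16 December 2023.

December 16, 2023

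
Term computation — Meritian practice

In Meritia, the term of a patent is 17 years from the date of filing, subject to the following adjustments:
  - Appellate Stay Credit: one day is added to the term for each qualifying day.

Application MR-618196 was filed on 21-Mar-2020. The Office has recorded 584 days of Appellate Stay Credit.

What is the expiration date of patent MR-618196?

2038-10-26

Base term: filing date + 17 years → 21 March 2037.
Appellate Stay Credit: +584 days → 26 October 2038.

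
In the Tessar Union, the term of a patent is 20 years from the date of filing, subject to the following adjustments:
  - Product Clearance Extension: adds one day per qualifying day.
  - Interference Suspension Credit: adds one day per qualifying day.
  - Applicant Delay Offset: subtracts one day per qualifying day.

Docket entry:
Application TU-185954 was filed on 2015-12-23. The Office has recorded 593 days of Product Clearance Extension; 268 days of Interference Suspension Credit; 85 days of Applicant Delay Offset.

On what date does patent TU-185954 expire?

February 6, 2038

Base term: filing date + 20 years → 23 December 2035.
Product Clearance Extension: +593 days → 7 August 2037.
Interference Suspension Credit: +268 days → 2 May 2038.
Applicant Delay Offset: −85 days → 6 February 2038.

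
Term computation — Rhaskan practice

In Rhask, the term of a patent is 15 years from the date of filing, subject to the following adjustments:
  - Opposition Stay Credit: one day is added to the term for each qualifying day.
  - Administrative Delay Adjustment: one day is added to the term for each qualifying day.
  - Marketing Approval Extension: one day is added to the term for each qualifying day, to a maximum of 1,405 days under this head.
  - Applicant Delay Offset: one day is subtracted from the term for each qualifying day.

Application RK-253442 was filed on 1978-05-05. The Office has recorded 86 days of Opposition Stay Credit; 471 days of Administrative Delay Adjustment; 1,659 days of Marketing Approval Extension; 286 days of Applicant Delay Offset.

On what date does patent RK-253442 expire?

1997-12-06

Base term: filing date + 15 years → 5 May 1993.
Opposition Stay Credit: +86 days → 30 July 1993.
Administrative Delay Adjustment: +471 days → 13 November 1994.
Marketing Approval Extension: 1659 days claimed exceeds the 1405-day cap, so +1405 days → 18 September 1998.
Applicant Delay Offset: −286 days → 6 December 1997.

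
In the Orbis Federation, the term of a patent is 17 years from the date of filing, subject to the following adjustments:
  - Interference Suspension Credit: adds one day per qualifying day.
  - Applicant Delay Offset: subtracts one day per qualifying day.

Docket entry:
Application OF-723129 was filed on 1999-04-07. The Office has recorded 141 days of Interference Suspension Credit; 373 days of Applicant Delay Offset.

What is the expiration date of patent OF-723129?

Base term: filing date + 17 years → 7 April 2016.
Interference Suspension Credit: +141 days → 26 August 2016.
Applicant Delay Offset: −373 days → 19 August 2015.

August 19, 2015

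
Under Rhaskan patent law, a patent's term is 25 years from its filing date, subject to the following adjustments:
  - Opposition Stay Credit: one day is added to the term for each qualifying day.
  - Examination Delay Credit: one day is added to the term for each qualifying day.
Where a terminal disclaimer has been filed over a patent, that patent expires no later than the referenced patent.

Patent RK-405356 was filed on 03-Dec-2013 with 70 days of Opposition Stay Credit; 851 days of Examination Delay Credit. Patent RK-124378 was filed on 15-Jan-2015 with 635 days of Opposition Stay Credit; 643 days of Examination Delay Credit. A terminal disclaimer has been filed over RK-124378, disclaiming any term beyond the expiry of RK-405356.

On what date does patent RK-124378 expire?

Natural term of RK-124378:
  Base: filing + 25 years → 15 January 2040.
  Opposition Stay Credit: +635 days → 11 October 2041.
  Examination Delay Credit: +643 days → 16 July 2043.
Expiry of referenced patent RK-405356:
  Base: filing + 25 years → 3 December 2038.
  Opposition Stay Credit: +70 days → 11 February 2039.
  Examination Delay Credit: +851 days → 11 June 2041.
Terminal disclaimer: RK-124378 expires on the earlier of 16 July 2043 and 11 June 2041.

2041-06-11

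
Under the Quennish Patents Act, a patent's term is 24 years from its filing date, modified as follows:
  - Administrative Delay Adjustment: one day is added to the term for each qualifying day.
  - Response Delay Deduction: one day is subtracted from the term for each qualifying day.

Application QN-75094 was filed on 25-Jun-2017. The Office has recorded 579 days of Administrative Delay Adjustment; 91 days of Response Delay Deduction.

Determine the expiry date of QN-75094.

2042-10-26

Base term: filing date + 24 years → 25 June 2041.
Administrative Delay Adjustment: +579 days → 25 January 2043.
Response Delay Deduction: −91 days → 26 October 2042.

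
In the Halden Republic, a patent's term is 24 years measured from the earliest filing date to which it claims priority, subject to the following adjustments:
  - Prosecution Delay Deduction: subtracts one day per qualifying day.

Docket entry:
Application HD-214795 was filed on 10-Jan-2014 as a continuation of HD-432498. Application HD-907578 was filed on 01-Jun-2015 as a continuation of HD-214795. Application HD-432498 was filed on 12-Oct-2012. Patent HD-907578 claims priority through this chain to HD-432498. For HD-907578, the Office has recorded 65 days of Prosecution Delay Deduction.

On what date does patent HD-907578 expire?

2036-08-08

Earliest priority filing: 12 October 2012.
Base term: 12 October 2012 + 24 years → 12 October 2036.
Prosecution Delay Deduction: −65 days → 8 August 2036.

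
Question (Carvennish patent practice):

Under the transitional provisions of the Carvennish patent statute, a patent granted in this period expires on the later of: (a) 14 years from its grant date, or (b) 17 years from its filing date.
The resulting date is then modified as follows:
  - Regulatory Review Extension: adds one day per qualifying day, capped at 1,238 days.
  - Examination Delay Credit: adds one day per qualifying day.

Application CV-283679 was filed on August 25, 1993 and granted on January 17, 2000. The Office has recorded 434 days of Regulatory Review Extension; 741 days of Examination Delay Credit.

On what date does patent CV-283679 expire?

(a) grant + 14 years → 17 January 2014.
(b) filing + 17 years → 25 August 2010.
Later of the two: 17 January 2014.
Regulatory Review Extension: 434 days (within the 1238-day cap) → +434 days → 27 March 2015.
Examination Delay Credit: +741 days → 6 April 2017.

2017-04-06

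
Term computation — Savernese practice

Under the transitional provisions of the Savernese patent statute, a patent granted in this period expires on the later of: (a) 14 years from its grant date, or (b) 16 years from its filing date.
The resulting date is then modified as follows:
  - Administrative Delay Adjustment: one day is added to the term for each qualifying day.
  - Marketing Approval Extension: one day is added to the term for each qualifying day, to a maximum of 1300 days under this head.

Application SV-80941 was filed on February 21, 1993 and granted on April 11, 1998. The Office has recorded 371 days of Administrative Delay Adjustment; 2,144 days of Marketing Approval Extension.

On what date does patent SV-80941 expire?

2016-11-07

(a) grant + 14 years → 11 April 2012.
(b) filing + 16 years → 21 February 2009.
Later of the two: 11 April 2012.
Administrative Delay Adjustment: +371 days → 17 April 2013.
Marketing Approval Extension: 2144 days claimed exceeds the 1300-day cap, so +1300 days → 7 November 2016.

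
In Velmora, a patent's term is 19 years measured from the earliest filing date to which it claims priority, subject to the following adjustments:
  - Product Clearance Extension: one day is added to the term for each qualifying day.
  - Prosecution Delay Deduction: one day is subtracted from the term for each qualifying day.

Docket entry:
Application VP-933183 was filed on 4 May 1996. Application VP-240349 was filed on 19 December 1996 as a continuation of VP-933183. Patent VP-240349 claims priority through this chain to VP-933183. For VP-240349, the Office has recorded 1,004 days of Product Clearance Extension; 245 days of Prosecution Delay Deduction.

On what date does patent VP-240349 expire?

2017-06-01

Earliest priority filing: 4 May 1996.
Base term: 4 May 1996 + 19 years → 4 May 2015.
Product Clearance Extension: +1004 days → 1 February 2018.
Prosecution Delay Deduction: −245 days → 1 June 2017.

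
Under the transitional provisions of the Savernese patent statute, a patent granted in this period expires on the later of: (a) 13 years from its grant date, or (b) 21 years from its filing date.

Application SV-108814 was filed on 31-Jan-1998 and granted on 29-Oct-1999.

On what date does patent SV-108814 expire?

January 31, 2019

(a) grant + 13 years → 29 October 2012.
(b) filing + 21 years → 31 January 2019.
Later of the two: 31 January 2019.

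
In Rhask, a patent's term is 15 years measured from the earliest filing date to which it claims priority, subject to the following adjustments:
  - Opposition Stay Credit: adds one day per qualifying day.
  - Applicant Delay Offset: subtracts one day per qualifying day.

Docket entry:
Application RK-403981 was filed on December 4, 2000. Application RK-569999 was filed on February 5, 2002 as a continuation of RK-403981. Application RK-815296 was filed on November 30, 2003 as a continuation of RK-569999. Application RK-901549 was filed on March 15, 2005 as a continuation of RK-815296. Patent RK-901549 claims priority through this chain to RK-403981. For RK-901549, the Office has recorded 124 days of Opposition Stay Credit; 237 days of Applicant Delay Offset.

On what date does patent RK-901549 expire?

2015-08-13

Earliest priority filing: 4 December 2000.
Base term: 4 December 2000 + 15 years → 4 December 2015.
Opposition Stay Credit: +124 days → 6 April 2016.
Applicant Delay Offset: −237 days → 13 August 2015.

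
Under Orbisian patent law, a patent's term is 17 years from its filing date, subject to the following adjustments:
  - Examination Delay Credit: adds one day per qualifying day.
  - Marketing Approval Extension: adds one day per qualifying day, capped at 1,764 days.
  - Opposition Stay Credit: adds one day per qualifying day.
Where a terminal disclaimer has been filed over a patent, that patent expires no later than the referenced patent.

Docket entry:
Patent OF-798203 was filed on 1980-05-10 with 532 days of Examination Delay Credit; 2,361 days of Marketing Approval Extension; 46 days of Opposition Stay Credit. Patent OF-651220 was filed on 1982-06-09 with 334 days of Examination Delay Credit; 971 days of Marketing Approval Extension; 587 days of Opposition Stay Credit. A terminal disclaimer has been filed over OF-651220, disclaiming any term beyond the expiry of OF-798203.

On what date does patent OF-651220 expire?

October 8, 2003

Natural term of OF-651220:
  Base: filing + 17 years → 9 June 1999.
  Examination Delay Credit: +334 days → 8 May 2000.
  Marketing Approval Extension: 971 days (within the 1764-day cap) → +971 days → 4 January 2003.
  Opposition Stay Credit: +587 days → 13 August 2004.
Expiry of referenced patent OF-798203:
  Base: filing + 17 years → 10 May 1997.
  Examination Delay Credit: +532 days → 24 October 1998.
  Marketing Approval Extension: 2361 days claimed exceeds the 1764-day cap, so +1764 days → 23 August 2003.
  Opposition Stay Credit: +46 days → 8 October 2003.
Terminal disclaimer: OF-651220 expires on the earlier of 13 August 2004 and 8 October 2003.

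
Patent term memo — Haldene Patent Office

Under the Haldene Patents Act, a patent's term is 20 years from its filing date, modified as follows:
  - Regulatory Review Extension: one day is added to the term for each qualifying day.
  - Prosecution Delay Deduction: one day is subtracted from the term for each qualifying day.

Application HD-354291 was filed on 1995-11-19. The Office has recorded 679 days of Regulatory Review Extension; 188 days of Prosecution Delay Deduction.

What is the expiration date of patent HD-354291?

2017-03-24

Base term: filing date + 20 years → 19 November 2015.
Regulatory Review Extension: +679 days → 28 September 2017.
Prosecution Delay Deduction: −188 days → 24 March 2017.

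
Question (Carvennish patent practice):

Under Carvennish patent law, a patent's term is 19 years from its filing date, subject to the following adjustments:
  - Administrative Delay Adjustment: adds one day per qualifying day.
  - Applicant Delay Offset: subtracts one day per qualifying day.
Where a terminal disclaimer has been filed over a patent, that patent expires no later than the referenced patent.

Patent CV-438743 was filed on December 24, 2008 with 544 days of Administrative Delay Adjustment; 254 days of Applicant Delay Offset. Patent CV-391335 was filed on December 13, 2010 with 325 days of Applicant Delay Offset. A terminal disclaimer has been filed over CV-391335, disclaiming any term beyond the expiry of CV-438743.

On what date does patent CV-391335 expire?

October 9, 2028

Natural term of CV-391335:
  Base: filing + 19 years → 13 December 2029.
  Applicant Delay Offset: −325 days → 22 January 2029.
Expiry of referenced patent CV-438743:
  Base: filing + 19 years → 24 December 2027.
  Administrative Delay Adjustment: +544 days → 20 June 2029.
  Applicant Delay Offset: −254 days → 9 October 2028.
Terminal disclaimer: CV-391335 expires on the earlier of 22 January 2029 and 9 October 2028.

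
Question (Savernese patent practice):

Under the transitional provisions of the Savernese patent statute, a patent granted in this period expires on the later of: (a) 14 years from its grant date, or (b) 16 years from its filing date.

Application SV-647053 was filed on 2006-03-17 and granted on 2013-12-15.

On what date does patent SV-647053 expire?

December 15, 2027

(a) grant + 14 years → 15 December 2027.
(b) filing + 16 years → 17 March 2022.
Later of the two: 15 December 2027.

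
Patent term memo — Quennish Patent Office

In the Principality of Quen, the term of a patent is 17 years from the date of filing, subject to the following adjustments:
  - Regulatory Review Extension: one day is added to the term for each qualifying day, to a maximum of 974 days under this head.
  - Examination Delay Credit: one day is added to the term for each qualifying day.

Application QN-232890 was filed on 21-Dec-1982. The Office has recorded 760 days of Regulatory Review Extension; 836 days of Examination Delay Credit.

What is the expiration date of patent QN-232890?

May 4, 2004

Base term: filing date + 17 years → 21 December 1999.
Regulatory Review Extension: 760 days (within the 974-day cap) → +760 days → 19 January 2002.
Examination Delay Credit: +836 days → 4 May 2004.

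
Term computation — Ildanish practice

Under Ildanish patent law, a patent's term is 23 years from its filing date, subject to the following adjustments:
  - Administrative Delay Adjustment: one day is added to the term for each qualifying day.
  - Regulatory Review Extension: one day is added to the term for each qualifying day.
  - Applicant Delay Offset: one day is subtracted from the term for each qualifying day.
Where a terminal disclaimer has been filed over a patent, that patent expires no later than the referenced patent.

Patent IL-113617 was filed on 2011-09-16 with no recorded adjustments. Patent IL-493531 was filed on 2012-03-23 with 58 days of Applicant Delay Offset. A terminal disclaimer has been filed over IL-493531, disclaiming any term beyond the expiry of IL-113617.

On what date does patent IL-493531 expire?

Natural term of IL-493531:
  Base: filing + 23 years → 23 March 2035.
  Applicant Delay Offset: −58 days → 24 January 2035.
Expiry of referenced patent IL-113617:
  Base: filing + 23 years → 16 September 2034.
Terminal disclaimer: IL-493531 expires on the earlier of 24 January 2035 and 16 September 2034.

September 16, 2034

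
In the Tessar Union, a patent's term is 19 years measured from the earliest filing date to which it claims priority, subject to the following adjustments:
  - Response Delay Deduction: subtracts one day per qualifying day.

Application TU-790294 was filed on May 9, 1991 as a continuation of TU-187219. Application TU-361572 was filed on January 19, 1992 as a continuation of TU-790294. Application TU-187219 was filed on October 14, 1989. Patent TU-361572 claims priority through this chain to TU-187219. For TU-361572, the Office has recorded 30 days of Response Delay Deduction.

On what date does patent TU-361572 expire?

September 14, 2008

Earliest priority filing: 14 October 1989.
Base term: 14 October 1989 + 19 years → 14 October 2008.
Response Delay Deduction: −30 days → 14 September 2008.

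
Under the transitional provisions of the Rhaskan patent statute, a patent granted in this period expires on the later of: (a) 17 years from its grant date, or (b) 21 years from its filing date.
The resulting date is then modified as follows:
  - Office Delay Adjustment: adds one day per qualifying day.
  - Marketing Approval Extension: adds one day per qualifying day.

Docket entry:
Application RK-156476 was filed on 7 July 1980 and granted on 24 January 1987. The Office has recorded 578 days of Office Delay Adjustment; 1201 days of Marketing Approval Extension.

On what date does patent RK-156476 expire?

2008-12-07

(a) grant + 17 years → 24 January 2004.
(b) filing + 21 years → 7 July 2001.
Later of the two: 24 January 2004.
Office Delay Adjustment: +578 days → 24 August 2005.
Marketing Approval Extension: +1201 days → 7 December 2008.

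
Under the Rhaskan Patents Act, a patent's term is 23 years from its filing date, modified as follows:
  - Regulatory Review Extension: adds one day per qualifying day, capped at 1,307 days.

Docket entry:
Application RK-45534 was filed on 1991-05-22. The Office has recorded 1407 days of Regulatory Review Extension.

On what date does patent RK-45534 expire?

Base term: filing date + 23 years → 22 May 2014.
Regulatory Review Extension: 1407 days claimed exceeds the 1307-day cap, so +1307 days → 19 December 2017.

2017-12-19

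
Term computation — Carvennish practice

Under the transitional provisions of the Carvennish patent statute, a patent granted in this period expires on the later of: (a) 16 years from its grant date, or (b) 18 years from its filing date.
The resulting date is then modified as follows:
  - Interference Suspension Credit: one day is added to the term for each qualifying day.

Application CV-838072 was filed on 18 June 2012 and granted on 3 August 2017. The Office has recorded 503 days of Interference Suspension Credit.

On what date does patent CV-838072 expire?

(a) grant + 16 years → 3 August 2033.
(b) filing + 18 years → 18 June 2030.
Later of the two: 3 August 2033.
Interference Suspension Credit: +503 days → 19 December 2034.

December 19, 2034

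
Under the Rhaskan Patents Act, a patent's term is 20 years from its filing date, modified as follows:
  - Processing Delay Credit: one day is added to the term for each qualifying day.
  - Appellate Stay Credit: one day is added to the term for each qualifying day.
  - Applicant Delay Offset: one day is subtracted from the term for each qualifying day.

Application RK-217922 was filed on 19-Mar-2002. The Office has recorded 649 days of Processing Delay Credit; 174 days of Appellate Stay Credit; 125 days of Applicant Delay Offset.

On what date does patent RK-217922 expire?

Base term: filing date + 20 years → 19 March 2022.
Processing Delay Credit: +649 days → 28 December 2023.
Appellate Stay Credit: +174 days → 19 June 2024.
Applicant Delay Offset: −125 days → 15 February 2024.

2024-02-15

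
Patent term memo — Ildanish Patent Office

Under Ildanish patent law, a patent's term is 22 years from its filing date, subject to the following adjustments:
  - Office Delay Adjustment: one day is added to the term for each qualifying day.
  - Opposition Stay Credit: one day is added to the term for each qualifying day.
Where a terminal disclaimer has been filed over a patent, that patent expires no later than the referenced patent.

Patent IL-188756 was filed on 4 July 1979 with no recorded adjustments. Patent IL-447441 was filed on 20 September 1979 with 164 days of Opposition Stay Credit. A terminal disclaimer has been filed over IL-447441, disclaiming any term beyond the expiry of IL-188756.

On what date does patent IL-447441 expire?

July 4, 2001

Natural term of IL-447441:
  Base: filing + 22 years → 20 September 2001.
  Opposition Stay Credit: +164 days → 3 March 2002.
Expiry of referenced patent IL-188756:
  Base: filing + 22 years → 4 July 2001.
Terminal disclaimer: IL-447441 expires on the earlier of 3 March 2002 and 4 July 2001.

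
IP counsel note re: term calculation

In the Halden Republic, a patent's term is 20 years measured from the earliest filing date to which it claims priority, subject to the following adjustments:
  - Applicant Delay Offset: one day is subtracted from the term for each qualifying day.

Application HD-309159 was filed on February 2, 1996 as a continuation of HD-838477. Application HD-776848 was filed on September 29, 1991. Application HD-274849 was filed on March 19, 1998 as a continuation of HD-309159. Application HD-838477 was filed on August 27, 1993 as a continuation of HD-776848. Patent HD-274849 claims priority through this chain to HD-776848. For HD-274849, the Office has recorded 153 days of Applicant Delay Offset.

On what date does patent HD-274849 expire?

Earliest priority filing: 29 September 1991.
Base term: 29 September 1991 + 20 years → 29 September 2011.
Applicant Delay Offset: −153 days → 29 April 2011.

2011-04-29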